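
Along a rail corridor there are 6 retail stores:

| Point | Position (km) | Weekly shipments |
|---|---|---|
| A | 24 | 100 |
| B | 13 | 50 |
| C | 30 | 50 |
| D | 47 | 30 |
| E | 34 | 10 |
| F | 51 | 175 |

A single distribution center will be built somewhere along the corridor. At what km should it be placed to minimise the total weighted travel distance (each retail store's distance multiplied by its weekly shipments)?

x = 34

For a sum of weighted absolute distances on a line, the optimum is the weighted median (not the mean). Total weight W = 415; half-weight = 207.5.
Sort by position and accumulate weight:
  km 13 (B, w=50) → cum 50
  km 24 (A, w=100) → cum 150
  km 30 (C, w=50) → cum 200
  km 34 (E, w=10) → cum 210  ≥ 207.5 → median here
  km 47 (D, w=30) → cum 240
  km 51 (F, w=175) → cum 415
Optimal location: km 34.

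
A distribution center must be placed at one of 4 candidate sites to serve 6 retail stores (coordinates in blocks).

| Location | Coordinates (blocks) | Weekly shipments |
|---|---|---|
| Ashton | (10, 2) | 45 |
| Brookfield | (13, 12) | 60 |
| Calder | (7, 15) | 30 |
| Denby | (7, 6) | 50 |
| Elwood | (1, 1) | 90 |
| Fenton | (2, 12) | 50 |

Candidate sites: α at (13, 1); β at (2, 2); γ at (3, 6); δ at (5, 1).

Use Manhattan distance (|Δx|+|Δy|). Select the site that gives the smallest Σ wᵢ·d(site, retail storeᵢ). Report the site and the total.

Total weighted distance at each candidate:
  α (13, 1): total = 4170
  β (2, 2): total = 3290
  γ (3, 6): total = 3025
  δ (5, 1): total = 3300
Minimum is at γ with total 3025 blocks.

γ, total 3025 blocks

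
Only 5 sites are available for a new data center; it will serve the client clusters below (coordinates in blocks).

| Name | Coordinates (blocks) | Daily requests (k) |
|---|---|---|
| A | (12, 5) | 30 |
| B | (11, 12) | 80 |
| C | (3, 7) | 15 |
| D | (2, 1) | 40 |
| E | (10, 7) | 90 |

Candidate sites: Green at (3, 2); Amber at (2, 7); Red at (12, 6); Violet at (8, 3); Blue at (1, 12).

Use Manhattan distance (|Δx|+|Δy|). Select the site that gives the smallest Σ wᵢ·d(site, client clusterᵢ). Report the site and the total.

Red, total 1610 blocks

Total weighted distance at each candidate:
  Green (3, 2): total = 3035
  Amber (2, 7): total = 2455
  Red (12, 6): total = 1610
  Violet (8, 3): total = 2135
  Blue (1, 12): total = 3185
Minimum is at Red with total 1610 blocks.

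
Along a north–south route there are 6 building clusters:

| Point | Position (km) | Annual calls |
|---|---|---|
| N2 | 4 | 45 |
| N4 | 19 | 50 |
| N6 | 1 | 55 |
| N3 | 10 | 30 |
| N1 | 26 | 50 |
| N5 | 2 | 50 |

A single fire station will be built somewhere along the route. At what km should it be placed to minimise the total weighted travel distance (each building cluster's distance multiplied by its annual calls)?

x = 4

For a sum of weighted absolute distances on a line, the optimum is the weighted median (not the mean). Total weight W = 280; half-weight = 140.
Sort by position and accumulate weight:
  km 1 (N6, w=55) → cum 55
  km 2 (N5, w=50) → cum 105
  km 4 (N2, w=45) → cum 150  ≥ 140 → median here
  km 10 (N3, w=30) → cum 180
  km 19 (N4, w=50) → cum 230
  km 26 (N1, w=50) → cum 280
Optimal location: km 4.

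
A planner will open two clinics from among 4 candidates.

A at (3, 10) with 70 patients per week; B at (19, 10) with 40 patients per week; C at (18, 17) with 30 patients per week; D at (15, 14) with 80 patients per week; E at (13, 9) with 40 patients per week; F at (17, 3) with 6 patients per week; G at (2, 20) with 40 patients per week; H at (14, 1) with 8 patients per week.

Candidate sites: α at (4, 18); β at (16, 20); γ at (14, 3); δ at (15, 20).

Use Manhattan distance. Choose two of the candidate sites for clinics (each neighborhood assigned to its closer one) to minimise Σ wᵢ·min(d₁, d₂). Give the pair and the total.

{α, δ}, total 2804

Evaluate every pair (each demand assigned to the nearer of the two):
  {α, δ}: total = 2804
  {α, β}: total = 2856
  {α, γ}: total = 2994
  {γ, δ}: total = 3234
  {β, γ}: total = 3324
  {β, δ}: total = 3998
Best pair: {α, δ} with total 2804.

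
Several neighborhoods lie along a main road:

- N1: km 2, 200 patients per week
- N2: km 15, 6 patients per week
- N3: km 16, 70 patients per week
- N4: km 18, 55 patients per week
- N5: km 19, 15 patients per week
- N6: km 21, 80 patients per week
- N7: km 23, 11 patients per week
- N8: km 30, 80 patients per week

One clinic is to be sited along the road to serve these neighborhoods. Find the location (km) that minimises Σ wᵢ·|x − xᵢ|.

For a sum of weighted absolute distances on a line, the optimum is the weighted median (not the mean). Total weight W = 517; half-weight = 258.5.
Sort by position and accumulate weight:
  km 2 (N1, w=200) → cum 200
  km 15 (N2, w=6) → cum 206
  km 16 (N3, w=70) → cum 276  ≥ 258.5 → median here
  km 18 (N4, w=55) → cum 331
  km 19 (N5, w=15) → cum 346
  km 21 (N6, w=80) → cum 426
  km 23 (N7, w=11) → cum 437
  km 30 (N8, w=80) → cum 517
Optimal location: km 16.

x = 16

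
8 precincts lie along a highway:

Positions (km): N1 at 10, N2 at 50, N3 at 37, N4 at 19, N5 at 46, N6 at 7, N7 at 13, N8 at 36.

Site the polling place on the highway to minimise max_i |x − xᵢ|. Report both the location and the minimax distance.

The 1-center on a line is the midpoint of the two extreme points: leftmost at 7, rightmost at 50.
Optimal location = (7 + 50)/2 = 28.5; maximum distance = (50 − 7)/2 = 21.5.

location 28.5, max distance 21.5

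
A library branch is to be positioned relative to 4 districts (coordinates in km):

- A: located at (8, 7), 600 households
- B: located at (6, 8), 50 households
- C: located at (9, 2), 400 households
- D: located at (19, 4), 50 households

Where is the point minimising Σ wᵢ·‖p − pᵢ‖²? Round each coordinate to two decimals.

The minimiser of Σwᵢ‖p−pᵢ‖² is the weighted centroid p* = (Σwᵢpᵢ)/(Σwᵢ).
Σwᵢ = 1100.
Σwᵢxᵢ = 600·8 + 50·6 + 400·9 + 50·19 = 9650.
Σwᵢyᵢ = 600·7 + 50·8 + 400·2 + 50·4 = 5600.
x* = 9650/1100 = 8.77, y* = 5600/1100 = 5.09.

(8.77, 5.09)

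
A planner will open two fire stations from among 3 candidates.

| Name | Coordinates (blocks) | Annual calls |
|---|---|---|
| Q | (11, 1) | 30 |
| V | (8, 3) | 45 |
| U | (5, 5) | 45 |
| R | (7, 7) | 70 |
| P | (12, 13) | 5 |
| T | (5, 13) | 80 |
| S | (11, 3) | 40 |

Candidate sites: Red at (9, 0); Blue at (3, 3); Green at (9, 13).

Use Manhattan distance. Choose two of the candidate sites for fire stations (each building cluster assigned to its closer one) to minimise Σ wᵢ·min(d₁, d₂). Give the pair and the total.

{Red, Green}, total 1770

Evaluate every pair (each demand assigned to the nearer of the two):
  {Red, Green}: total = 1770
  {Blue, Green}: total = 1920
  {Red, Blue}: total = 2250
Best pair: {Red, Green} with total 1770.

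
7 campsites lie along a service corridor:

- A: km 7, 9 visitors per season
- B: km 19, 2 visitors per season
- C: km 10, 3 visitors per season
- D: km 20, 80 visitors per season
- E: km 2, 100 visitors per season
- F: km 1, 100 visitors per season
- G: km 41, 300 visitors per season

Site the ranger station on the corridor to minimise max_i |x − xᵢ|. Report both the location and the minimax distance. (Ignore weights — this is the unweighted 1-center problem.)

The 1-center on a line is the midpoint of the two extreme points: leftmost at 1, rightmost at 41.
Optimal location = (1 + 41)/2 = 21; maximum distance = (41 − 1)/2 = 20.

location 21, max distance 20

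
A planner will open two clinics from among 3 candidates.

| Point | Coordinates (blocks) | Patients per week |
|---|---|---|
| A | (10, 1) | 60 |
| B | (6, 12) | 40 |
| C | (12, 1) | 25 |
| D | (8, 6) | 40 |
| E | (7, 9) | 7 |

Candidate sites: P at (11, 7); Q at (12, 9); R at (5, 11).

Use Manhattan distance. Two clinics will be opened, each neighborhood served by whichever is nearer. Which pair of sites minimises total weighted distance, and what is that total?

{P, R}, total 863

Evaluate every pair (each demand assigned to the nearer of the two):
  {P, R}: total = 863
  {P, Q}: total = 1150
  {Q, R}: total = 1188
Best pair: {P, R} with total 863.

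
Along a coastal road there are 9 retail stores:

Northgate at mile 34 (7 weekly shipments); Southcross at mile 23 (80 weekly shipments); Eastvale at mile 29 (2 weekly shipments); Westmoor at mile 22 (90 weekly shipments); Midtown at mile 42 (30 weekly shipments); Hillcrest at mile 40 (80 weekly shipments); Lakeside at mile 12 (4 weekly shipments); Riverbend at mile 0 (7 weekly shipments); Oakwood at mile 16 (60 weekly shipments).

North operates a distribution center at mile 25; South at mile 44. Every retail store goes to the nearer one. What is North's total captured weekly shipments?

The indifferent point is the midpoint (25+44)/2 = 34.5; retail stores left of it (closer to North at 25) go to North, those right go to South.
  Riverbend at 0 (w=7) → North
  Lakeside at 12 (w=4) → North
  Oakwood at 16 (w=60) → North
  Westmoor at 22 (w=90) → North
  Southcross at 23 (w=80) → North
  Eastvale at 29 (w=2) → North
  Northgate at 34 (w=7) → North
  Hillcrest at 40 (w=80) → South
  Midtown at 42 (w=30) → South
North captures 250; South captures 110.

250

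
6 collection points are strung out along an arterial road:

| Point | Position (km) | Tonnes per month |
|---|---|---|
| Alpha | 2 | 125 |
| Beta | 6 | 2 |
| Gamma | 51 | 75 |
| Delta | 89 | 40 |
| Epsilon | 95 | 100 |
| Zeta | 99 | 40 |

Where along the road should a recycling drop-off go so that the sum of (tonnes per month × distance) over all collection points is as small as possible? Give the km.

For a sum of weighted absolute distances on a line, the optimum is the weighted median (not the mean). Total weight W = 382; half-weight = 191.
Sort by position and accumulate weight:
  km 2 (Alpha, w=125) → cum 125
  km 6 (Beta, w=2) → cum 127
  km 51 (Gamma, w=75) → cum 202  ≥ 191 → median here
  km 89 (Delta, w=40) → cum 242
  km 95 (Epsilon, w=100) → cum 342
  km 99 (Zeta, w=40) → cum 382
Optimal location: km 51.

x = 51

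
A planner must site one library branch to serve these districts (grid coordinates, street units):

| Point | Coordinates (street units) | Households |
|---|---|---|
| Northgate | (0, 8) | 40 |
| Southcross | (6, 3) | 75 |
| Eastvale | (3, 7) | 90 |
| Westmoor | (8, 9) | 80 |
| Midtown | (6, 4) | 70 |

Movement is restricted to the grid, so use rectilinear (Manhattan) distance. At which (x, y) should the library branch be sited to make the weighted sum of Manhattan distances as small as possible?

(6, 7)

Manhattan distance separates: Σwᵢ(|x−xᵢ|+|y−yᵢ|) = Σwᵢ|x−xᵢ| + Σwᵢ|y−yᵢ|, so x and y are optimised independently as 1-D weighted medians.
Total weight W = 355; half = 177.5.
x-coordinate, sorted with cumulative weight:
  x=0 (Northgate, w=40) cum 40
  x=3 (Eastvale, w=90) cum 130
  x=6 (Southcross, w=75) cum 205  ← median
  x=6 (Midtown, w=70) cum 275
  x=8 (Westmoor, w=80) cum 355
⇒ x* = 6
y-coordinate, sorted with cumulative weight:
  y=3 (Southcross, w=75) cum 75
  y=4 (Midtown, w=70) cum 145
  y=7 (Eastvale, w=90) cum 235  ← median
  y=8 (Northgate, w=40) cum 275
  y=9 (Westmoor, w=80) cum 355
⇒ y* = 7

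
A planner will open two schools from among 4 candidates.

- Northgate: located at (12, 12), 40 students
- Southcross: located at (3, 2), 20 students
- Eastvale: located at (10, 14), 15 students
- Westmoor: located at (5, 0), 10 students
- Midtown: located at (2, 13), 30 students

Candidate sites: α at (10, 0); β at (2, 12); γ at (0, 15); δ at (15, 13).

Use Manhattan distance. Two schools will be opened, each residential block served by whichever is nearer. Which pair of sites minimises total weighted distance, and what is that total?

Evaluate every pair (each demand assigned to the nearer of the two):
  {β, δ}: total = 650
  {α, β}: total = 810
  {α, δ}: total = 870
  {γ, δ}: total = 890
  {β, γ}: total = 950
  {α, γ}: total = 1075
Best pair: {β, δ} with total 650.

{β, δ}, total 650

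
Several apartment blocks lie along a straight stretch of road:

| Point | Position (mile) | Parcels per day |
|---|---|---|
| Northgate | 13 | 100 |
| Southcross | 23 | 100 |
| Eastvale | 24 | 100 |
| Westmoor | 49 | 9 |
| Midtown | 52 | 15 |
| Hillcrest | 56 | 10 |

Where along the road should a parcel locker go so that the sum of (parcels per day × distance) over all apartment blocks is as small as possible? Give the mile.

For a sum of weighted absolute distances on a line, the optimum is the weighted median (not the mean). Total weight W = 334; half-weight = 167.
Sort by position and accumulate weight:
  mile 13 (Northgate, w=100) → cum 100
  mile 23 (Southcross, w=100) → cum 200  ≥ 167 → median here
  mile 24 (Eastvale, w=100) → cum 300
  mile 49 (Westmoor, w=9) → cum 309
  mile 52 (Midtown, w=15) → cum 324
  mile 56 (Hillcrest, w=10) → cum 334
Optimal location: mile 23.

x = 23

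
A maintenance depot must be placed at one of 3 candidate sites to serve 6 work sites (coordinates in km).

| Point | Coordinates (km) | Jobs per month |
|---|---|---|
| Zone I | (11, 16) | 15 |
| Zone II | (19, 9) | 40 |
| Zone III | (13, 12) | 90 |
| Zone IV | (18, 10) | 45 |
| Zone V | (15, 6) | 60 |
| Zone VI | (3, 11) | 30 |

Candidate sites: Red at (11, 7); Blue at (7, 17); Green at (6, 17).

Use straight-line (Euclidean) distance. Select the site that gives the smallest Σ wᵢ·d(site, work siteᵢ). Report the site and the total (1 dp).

Total weighted distance at each candidate:
  Red (11, 7): total = 1807.9
  Blue (7, 17): total = 2960.8
  Green (6, 17): total = 3140.4
Minimum is at Red with total 1807.9 km.

Red, total 1807.9 km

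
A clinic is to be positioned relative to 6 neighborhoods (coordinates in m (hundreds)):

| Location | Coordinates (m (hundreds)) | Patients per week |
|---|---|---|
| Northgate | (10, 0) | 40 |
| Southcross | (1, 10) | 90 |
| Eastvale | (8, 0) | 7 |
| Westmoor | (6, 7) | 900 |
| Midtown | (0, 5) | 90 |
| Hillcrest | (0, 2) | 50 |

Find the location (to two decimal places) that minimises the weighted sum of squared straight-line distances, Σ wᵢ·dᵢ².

The minimiser of Σwᵢ‖p−pᵢ‖² is the weighted centroid p* = (Σwᵢpᵢ)/(Σwᵢ).
Σwᵢ = 1177.
Σwᵢxᵢ = 40·10 + 90·1 + 7·8 + 900·6 + 90·0 + 50·0 = 5946.
Σwᵢyᵢ = 40·0 + 90·10 + 7·0 + 900·7 + 90·5 + 50·2 = 7750.
x* = 5946/1177 = 5.05, y* = 7750/1177 = 6.58.

(5.05, 6.58)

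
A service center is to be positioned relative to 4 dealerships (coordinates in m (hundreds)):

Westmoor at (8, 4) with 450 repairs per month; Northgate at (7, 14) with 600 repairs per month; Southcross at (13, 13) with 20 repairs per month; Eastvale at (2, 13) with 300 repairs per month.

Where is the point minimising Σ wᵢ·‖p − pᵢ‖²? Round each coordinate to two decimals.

The minimiser of Σwᵢ‖p−pᵢ‖² is the weighted centroid p* = (Σwᵢpᵢ)/(Σwᵢ).
Σwᵢ = 1370.
Σwᵢxᵢ = 450·8 + 600·7 + 20·13 + 300·2 = 8660.
Σwᵢyᵢ = 450·4 + 600·14 + 20·13 + 300·13 = 14360.
x* = 8660/1370 = 6.32, y* = 14360/1370 = 10.48.

(6.32, 10.48)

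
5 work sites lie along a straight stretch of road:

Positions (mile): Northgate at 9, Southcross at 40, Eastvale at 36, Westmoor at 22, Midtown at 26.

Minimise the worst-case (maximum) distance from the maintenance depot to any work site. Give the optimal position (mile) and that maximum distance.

The 1-center on a line is the midpoint of the two extreme points: leftmost at 9, rightmost at 40.
Optimal location = (9 + 40)/2 = 24.5; maximum distance = (40 − 9)/2 = 15.5.

location 24.5, max distance 15.5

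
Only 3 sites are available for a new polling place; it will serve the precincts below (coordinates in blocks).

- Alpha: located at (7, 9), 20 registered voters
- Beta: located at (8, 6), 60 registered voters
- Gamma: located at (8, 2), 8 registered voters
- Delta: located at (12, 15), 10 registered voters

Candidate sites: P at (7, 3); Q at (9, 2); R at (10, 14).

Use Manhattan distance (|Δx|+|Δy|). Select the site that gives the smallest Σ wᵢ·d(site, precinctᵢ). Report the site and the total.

Total weighted distance at each candidate:
  P (7, 3): total = 546
  Q (9, 2): total = 648
  R (10, 14): total = 902
Minimum is at P with total 546 blocks.

P, total 546 blocks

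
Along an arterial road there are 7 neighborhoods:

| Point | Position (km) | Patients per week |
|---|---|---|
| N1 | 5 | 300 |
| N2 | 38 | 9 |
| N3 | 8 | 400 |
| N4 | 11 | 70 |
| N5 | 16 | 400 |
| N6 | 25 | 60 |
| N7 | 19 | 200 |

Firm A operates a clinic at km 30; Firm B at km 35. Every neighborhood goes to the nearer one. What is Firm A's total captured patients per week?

The indifferent point is the midpoint (30+35)/2 = 32.5; neighborhoods left of it (closer to Firm A at 30) go to Firm A, those right go to Firm B.
  N1 at 5 (w=300) → Firm A
  N3 at 8 (w=400) → Firm A
  N4 at 11 (w=70) → Firm A
  N5 at 16 (w=400) → Firm A
  N7 at 19 (w=200) → Firm A
  N6 at 25 (w=60) → Firm A
  N2 at 38 (w=9) → Firm B
Firm A captures 1430; Firm B captures 9.

1430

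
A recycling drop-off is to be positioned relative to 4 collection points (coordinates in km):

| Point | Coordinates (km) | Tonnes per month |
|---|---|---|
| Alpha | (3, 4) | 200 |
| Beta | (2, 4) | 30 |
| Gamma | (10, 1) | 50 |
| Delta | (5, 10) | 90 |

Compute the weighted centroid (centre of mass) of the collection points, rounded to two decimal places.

(4.35, 5.05)

The minimiser of Σwᵢ‖p−pᵢ‖² is the weighted centroid p* = (Σwᵢpᵢ)/(Σwᵢ).
Σwᵢ = 370.
Σwᵢxᵢ = 200·3 + 30·2 + 50·10 + 90·5 = 1610.
Σwᵢyᵢ = 200·4 + 30·4 + 50·1 + 90·10 = 1870.
x* = 1610/370 = 4.35, y* = 1870/370 = 5.05.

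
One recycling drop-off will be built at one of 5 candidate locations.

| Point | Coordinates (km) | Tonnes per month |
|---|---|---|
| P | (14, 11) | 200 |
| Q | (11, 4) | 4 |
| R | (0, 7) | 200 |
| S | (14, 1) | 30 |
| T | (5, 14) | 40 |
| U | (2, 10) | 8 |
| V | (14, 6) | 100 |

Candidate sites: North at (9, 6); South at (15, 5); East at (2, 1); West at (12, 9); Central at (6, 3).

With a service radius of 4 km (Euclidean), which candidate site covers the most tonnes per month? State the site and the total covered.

West, covering 300

Coverage radius r = 4 km; a point is covered iff (Δx)²+(Δy)² ≤ 4² = 16.
  North (9, 6): covers {Q} → 4
  South (15, 5): covers {V} → 100
  East (2, 1): covers {none} → 0
  West (12, 9): covers {P, V} → 300
  Central (6, 3): covers {none} → 0
Maximum coverage at West: 300 tonnes per month.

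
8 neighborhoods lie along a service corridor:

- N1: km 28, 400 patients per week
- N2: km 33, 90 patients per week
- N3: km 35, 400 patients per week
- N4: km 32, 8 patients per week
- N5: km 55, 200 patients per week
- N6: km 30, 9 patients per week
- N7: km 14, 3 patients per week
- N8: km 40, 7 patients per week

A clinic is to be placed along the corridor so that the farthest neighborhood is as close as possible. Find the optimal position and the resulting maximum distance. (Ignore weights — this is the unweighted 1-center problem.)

location 34.5, max distance 20.5

The 1-center on a line is the midpoint of the two extreme points: leftmost at 14, rightmost at 55.
Optimal location = (14 + 55)/2 = 34.5; maximum distance = (55 − 14)/2 = 20.5.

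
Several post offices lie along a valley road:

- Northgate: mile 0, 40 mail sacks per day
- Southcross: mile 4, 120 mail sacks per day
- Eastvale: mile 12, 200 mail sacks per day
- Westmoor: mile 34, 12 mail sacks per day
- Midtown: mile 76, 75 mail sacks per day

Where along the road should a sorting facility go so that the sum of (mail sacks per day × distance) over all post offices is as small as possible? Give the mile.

For a sum of weighted absolute distances on a line, the optimum is the weighted median (not the mean). Total weight W = 447; half-weight = 223.5.
Sort by position and accumulate weight:
  mile 0 (Northgate, w=40) → cum 40
  mile 4 (Southcross, w=120) → cum 160
  mile 12 (Eastvale, w=200) → cum 360  ≥ 223.5 → median here
  mile 34 (Westmoor, w=12) → cum 372
  mile 76 (Midtown, w=75) → cum 447
Optimal location: mile 12.

x = 12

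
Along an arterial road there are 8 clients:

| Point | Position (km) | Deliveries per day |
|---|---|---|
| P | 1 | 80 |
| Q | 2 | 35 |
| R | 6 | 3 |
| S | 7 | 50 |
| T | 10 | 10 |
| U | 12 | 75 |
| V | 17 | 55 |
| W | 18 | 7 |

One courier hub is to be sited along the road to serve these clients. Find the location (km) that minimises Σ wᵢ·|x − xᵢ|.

x = 7

For a sum of weighted absolute distances on a line, the optimum is the weighted median (not the mean). Total weight W = 315; half-weight = 157.5.
Sort by position and accumulate weight:
  km 1 (P, w=80) → cum 80
  km 2 (Q, w=35) → cum 115
  km 6 (R, w=3) → cum 118
  km 7 (S, w=50) → cum 168  ≥ 157.5 → median here
  km 10 (T, w=10) → cum 178
  km 12 (U, w=75) → cum 253
  km 17 (V, w=55) → cum 308
  km 18 (W, w=7) → cum 315
Optimal location: km 7.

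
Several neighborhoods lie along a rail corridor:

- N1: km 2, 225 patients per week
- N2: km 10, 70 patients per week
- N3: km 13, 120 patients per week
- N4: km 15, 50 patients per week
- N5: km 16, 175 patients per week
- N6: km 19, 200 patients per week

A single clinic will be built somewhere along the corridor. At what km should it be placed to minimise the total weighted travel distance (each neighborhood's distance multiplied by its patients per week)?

x = 15

For a sum of weighted absolute distances on a line, the optimum is the weighted median (not the mean). Total weight W = 840; half-weight = 420.
Sort by position and accumulate weight:
  km 2 (N1, w=225) → cum 225
  km 10 (N2, w=70) → cum 295
  km 13 (N3, w=120) → cum 415
  km 15 (N4, w=50) → cum 465  ≥ 420 → median here
  km 16 (N5, w=175) → cum 640
  km 19 (N6, w=200) → cum 840
Optimal location: km 15.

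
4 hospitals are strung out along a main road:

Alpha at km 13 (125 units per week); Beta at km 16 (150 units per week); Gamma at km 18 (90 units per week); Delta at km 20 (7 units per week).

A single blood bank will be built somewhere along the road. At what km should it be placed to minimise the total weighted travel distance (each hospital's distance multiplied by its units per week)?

x = 16

For a sum of weighted absolute distances on a line, the optimum is the weighted median (not the mean). Total weight W = 372; half-weight = 186.
Sort by position and accumulate weight:
  km 13 (Alpha, w=125) → cum 125
  km 16 (Beta, w=150) → cum 275  ≥ 186 → median here
  km 18 (Gamma, w=90) → cum 365
  km 20 (Delta, w=7) → cum 372
Optimal location: km 16.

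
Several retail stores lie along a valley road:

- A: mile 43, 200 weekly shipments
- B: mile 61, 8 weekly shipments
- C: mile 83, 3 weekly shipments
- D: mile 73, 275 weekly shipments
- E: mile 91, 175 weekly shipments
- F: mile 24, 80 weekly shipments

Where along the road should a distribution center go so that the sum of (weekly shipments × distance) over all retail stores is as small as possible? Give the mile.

For a sum of weighted absolute distances on a line, the optimum is the weighted median (not the mean). Total weight W = 741; half-weight = 370.5.
Sort by position and accumulate weight:
  mile 24 (F, w=80) → cum 80
  mile 43 (A, w=200) → cum 280
  mile 61 (B, w=8) → cum 288
  mile 73 (D, w=275) → cum 563  ≥ 370.5 → median here
  mile 83 (C, w=3) → cum 566
  mile 91 (E, w=175) → cum 741
Optimal location: mile 73.

x = 73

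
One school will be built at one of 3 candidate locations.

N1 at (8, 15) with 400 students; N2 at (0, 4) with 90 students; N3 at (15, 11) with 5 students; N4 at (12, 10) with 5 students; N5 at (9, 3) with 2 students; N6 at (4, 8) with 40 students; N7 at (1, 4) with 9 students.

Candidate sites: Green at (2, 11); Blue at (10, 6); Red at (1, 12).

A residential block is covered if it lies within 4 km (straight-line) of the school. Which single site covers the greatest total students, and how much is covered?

Green, covering 40

Coverage radius r = 4 km; a point is covered iff (Δx)²+(Δy)² ≤ 4² = 16.
  Green (2, 11): covers {N6} → 40
  Blue (10, 6): covers {N5} → 2
  Red (1, 12): covers {none} → 0
Maximum coverage at Green: 40 students.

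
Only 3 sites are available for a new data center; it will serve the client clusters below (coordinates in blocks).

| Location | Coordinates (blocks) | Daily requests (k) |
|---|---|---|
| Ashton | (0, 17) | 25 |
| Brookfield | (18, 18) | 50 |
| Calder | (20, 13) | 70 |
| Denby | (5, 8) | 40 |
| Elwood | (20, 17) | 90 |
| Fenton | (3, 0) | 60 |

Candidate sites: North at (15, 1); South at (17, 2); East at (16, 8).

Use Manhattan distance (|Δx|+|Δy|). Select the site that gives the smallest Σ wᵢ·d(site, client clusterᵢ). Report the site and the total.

East, total 4725 blocks

Total weighted distance at each candidate:
  North (15, 1): total = 6315
  South (17, 2): total = 5930
  East (16, 8): total = 4725
Minimum is at East with total 4725 blocks.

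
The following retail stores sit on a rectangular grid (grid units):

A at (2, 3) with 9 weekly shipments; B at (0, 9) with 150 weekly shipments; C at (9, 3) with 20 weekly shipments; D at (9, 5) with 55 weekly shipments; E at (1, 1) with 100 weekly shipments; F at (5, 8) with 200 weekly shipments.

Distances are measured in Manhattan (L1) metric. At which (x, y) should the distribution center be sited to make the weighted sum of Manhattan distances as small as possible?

(5, 8)

Manhattan distance separates: Σwᵢ(|x−xᵢ|+|y−yᵢ|) = Σwᵢ|x−xᵢ| + Σwᵢ|y−yᵢ|, so x and y are optimised independently as 1-D weighted medians.
Total weight W = 534; half = 267.
x-coordinate, sorted with cumulative weight:
  x=0 (B, w=150) cum 150
  x=1 (E, w=100) cum 250
  x=2 (A, w=9) cum 259
  x=5 (F, w=200) cum 459  ← median
  x=9 (C, w=20) cum 479
  x=9 (D, w=55) cum 534
⇒ x* = 5
y-coordinate, sorted with cumulative weight:
  y=1 (E, w=100) cum 100
  y=3 (A, w=9) cum 109
  y=3 (C, w=20) cum 129
  y=5 (D, w=55) cum 184
  y=8 (F, w=200) cum 384  ← median
  y=9 (B, w=150) cum 534
⇒ y* = 8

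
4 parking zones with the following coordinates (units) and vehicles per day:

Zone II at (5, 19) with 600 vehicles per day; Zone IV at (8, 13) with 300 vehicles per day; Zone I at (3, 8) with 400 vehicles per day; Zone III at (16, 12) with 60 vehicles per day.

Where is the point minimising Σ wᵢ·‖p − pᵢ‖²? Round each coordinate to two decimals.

(5.56, 14.13)

The minimiser of Σwᵢ‖p−pᵢ‖² is the weighted centroid p* = (Σwᵢpᵢ)/(Σwᵢ).
Σwᵢ = 1360.
Σwᵢxᵢ = 600·5 + 300·8 + 400·3 + 60·16 = 7560.
Σwᵢyᵢ = 600·19 + 300·13 + 400·8 + 60·12 = 19220.
x* = 7560/1360 = 5.56, y* = 19220/1360 = 14.13.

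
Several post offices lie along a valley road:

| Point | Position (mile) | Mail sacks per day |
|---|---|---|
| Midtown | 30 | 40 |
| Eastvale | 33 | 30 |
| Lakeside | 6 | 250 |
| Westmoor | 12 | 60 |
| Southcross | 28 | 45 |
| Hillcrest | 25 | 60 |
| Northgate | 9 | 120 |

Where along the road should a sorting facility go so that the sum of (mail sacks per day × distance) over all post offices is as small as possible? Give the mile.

For a sum of weighted absolute distances on a line, the optimum is the weighted median (not the mean). Total weight W = 605; half-weight = 302.5.
Sort by position and accumulate weight:
  mile 6 (Lakeside, w=250) → cum 250
  mile 9 (Northgate, w=120) → cum 370  ≥ 302.5 → median here
  mile 12 (Westmoor, w=60) → cum 430
  mile 25 (Hillcrest, w=60) → cum 490
  mile 28 (Southcross, w=45) → cum 535
  mile 30 (Midtown, w=40) → cum 575
  mile 33 (Eastvale, w=30) → cum 605
Optimal location: mile 9.

x = 9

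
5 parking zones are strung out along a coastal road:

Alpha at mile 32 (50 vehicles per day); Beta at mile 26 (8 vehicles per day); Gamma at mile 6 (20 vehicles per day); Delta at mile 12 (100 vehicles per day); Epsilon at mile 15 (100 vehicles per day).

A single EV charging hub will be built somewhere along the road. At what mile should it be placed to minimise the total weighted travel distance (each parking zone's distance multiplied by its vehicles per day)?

For a sum of weighted absolute distances on a line, the optimum is the weighted median (not the mean). Total weight W = 278; half-weight = 139.
Sort by position and accumulate weight:
  mile 6 (Gamma, w=20) → cum 20
  mile 12 (Delta, w=100) → cum 120
  mile 15 (Epsilon, w=100) → cum 220  ≥ 139 → median here
  mile 26 (Beta, w=8) → cum 228
  mile 32 (Alpha, w=50) → cum 278
Optimal location: mile 15.

x = 15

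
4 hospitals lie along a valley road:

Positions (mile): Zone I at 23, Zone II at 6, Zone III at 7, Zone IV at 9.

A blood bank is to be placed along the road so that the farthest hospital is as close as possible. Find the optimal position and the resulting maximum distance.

location 14.5, max distance 8.5

The 1-center on a line is the midpoint of the two extreme points: leftmost at 6, rightmost at 23.
Optimal location = (6 + 23)/2 = 14.5; maximum distance = (23 − 6)/2 = 8.5.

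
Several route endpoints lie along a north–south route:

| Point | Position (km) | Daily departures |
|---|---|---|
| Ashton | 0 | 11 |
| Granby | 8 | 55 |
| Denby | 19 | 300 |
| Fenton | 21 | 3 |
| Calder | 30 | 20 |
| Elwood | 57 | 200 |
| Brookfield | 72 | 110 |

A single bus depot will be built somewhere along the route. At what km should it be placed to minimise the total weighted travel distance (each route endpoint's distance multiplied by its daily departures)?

For a sum of weighted absolute distances on a line, the optimum is the weighted median (not the mean). Total weight W = 699; half-weight = 349.5.
Sort by position and accumulate weight:
  km 0 (Ashton, w=11) → cum 11
  km 8 (Granby, w=55) → cum 66
  km 19 (Denby, w=300) → cum 366  ≥ 349.5 → median here
  km 21 (Fenton, w=3) → cum 369
  km 30 (Calder, w=20) → cum 389
  km 57 (Elwood, w=200) → cum 589
  km 72 (Brookfield, w=110) → cum 699
Optimal location: km 19.

x = 19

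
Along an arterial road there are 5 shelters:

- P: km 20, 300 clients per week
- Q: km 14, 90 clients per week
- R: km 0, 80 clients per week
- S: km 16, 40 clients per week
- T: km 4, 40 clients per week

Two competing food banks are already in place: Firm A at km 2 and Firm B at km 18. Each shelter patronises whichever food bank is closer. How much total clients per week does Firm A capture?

120

The indifferent point is the midpoint (2+18)/2 = 10; shelters left of it (closer to Firm A at 2) go to Firm A, those right go to Firm B.
  R at 0 (w=80) → Firm A
  T at 4 (w=40) → Firm A
  Q at 14 (w=90) → Firm B
  S at 16 (w=40) → Firm B
  P at 20 (w=300) → Firm B
Firm A captures 120; Firm B captures 430.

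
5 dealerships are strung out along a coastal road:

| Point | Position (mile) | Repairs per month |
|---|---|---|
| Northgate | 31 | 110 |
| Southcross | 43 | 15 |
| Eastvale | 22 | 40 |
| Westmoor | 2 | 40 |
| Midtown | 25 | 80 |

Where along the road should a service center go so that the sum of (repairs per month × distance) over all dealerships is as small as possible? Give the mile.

x = 25

For a sum of weighted absolute distances on a line, the optimum is the weighted median (not the mean). Total weight W = 285; half-weight = 142.5.
Sort by position and accumulate weight:
  mile 2 (Westmoor, w=40) → cum 40
  mile 22 (Eastvale, w=40) → cum 80
  mile 25 (Midtown, w=80) → cum 160  ≥ 142.5 → median here
  mile 31 (Northgate, w=110) → cum 270
  mile 43 (Southcross, w=15) → cum 285
Optimal location: mile 25.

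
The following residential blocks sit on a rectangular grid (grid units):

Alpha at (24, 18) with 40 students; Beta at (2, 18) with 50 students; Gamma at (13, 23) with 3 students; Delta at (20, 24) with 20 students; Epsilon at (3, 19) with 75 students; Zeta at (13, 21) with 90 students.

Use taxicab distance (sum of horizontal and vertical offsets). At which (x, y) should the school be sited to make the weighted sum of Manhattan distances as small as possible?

(13, 19)

Manhattan distance separates: Σwᵢ(|x−xᵢ|+|y−yᵢ|) = Σwᵢ|x−xᵢ| + Σwᵢ|y−yᵢ|, so x and y are optimised independently as 1-D weighted medians.
Total weight W = 278; half = 139.
x-coordinate, sorted with cumulative weight:
  x=2 (Beta, w=50) cum 50
  x=3 (Epsilon, w=75) cum 125
  x=13 (Gamma, w=3) cum 128
  x=13 (Zeta, w=90) cum 218  ← median
  x=20 (Delta, w=20) cum 238
  x=24 (Alpha, w=40) cum 278
⇒ x* = 13
y-coordinate, sorted with cumulative weight:
  y=18 (Alpha, w=40) cum 40
  y=18 (Beta, w=50) cum 90
  y=19 (Epsilon, w=75) cum 165  ← median
  y=21 (Zeta, w=90) cum 255
  y=23 (Gamma, w=3) cum 258
  y=24 (Delta, w=20) cum 278
⇒ y* = 19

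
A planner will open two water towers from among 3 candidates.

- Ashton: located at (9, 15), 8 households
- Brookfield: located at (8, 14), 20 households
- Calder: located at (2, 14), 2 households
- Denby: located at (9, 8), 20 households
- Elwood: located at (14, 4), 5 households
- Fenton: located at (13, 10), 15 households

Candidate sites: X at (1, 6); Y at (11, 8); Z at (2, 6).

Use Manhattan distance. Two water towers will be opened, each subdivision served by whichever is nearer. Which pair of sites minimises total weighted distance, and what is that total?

Evaluate every pair (each demand assigned to the nearer of the two):
  {Y, Z}: total = 403
  {X, Y}: total = 405
  {X, Z}: total = 899
Best pair: {Y, Z} with total 403.

{Y, Z}, total 403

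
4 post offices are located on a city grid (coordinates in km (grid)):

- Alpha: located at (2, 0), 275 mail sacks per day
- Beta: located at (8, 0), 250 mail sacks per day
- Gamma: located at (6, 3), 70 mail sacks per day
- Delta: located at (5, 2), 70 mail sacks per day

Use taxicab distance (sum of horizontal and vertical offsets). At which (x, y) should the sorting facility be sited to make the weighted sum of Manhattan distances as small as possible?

Manhattan distance separates: Σwᵢ(|x−xᵢ|+|y−yᵢ|) = Σwᵢ|x−xᵢ| + Σwᵢ|y−yᵢ|, so x and y are optimised independently as 1-D weighted medians.
Total weight W = 665; half = 332.5.
x-coordinate, sorted with cumulative weight:
  x=2 (Alpha, w=275) cum 275
  x=5 (Delta, w=70) cum 345  ← median
  x=6 (Gamma, w=70) cum 415
  x=8 (Beta, w=250) cum 665
⇒ x* = 5
y-coordinate, sorted with cumulative weight:
  y=0 (Alpha, w=275) cum 275
  y=0 (Beta, w=250) cum 525  ← median
  y=2 (Delta, w=70) cum 595
  y=3 (Gamma, w=70) cum 665
⇒ y* = 0

(5, 0)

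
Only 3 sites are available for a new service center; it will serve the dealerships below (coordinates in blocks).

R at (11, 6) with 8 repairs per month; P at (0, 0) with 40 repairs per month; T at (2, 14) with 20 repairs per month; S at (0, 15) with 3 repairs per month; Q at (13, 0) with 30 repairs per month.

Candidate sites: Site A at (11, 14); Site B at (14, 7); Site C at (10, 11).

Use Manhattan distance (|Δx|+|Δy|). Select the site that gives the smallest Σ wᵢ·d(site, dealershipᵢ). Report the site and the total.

Site B, total 1558 blocks

Total weighted distance at each candidate:
  Site A (11, 14): total = 1760
  Site B (14, 7): total = 1558
  Site C (10, 11): total = 1570
Minimum is at Site B with total 1558 blocks.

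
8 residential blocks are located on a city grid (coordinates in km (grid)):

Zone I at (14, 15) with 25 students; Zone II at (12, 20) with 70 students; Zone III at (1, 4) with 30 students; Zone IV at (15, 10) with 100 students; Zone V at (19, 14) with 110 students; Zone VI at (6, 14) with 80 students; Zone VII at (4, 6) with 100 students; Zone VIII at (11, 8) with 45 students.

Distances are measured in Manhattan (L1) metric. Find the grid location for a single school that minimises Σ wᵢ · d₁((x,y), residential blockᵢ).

(12, 14)

Manhattan distance separates: Σwᵢ(|x−xᵢ|+|y−yᵢ|) = Σwᵢ|x−xᵢ| + Σwᵢ|y−yᵢ|, so x and y are optimised independently as 1-D weighted medians.
Total weight W = 560; half = 280.
x-coordinate, sorted with cumulative weight:
  x=1 (Zone III, w=30) cum 30
  x=4 (Zone VII, w=100) cum 130
  x=6 (Zone VI, w=80) cum 210
  x=11 (Zone VIII, w=45) cum 255
  x=12 (Zone II, w=70) cum 325  ← median
  x=14 (Zone I, w=25) cum 350
  x=15 (Zone IV, w=100) cum 450
  x=19 (Zone V, w=110) cum 560
⇒ x* = 12
y-coordinate, sorted with cumulative weight:
  y=4 (Zone III, w=30) cum 30
  y=6 (Zone VII, w=100) cum 130
  y=8 (Zone VIII, w=45) cum 175
  y=10 (Zone IV, w=100) cum 275
  y=14 (Zone V, w=110) cum 385  ← median
  y=14 (Zone VI, w=80) cum 465
  y=15 (Zone I, w=25) cum 490
  y=20 (Zone II, w=70) cum 560
⇒ y* = 14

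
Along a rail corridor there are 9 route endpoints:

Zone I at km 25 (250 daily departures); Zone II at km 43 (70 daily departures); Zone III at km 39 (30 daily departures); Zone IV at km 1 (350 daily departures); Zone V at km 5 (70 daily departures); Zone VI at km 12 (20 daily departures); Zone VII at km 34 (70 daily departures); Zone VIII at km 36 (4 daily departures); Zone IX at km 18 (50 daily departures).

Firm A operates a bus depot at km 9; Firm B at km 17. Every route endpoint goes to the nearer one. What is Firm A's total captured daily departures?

440

The indifferent point is the midpoint (9+17)/2 = 13; route endpoints left of it (closer to Firm A at 9) go to Firm A, those right go to Firm B.
  Zone IV at 1 (w=350) → Firm A
  Zone V at 5 (w=70) → Firm A
  Zone VI at 12 (w=20) → Firm A
  Zone IX at 18 (w=50) → Firm B
  Zone I at 25 (w=250) → Firm B
  Zone VII at 34 (w=70) → Firm B
  Zone VIII at 36 (w=4) → Firm B
  Zone III at 39 (w=30) → Firm B
  Zone II at 43 (w=70) → Firm B
Firm A captures 440; Firm B captures 474.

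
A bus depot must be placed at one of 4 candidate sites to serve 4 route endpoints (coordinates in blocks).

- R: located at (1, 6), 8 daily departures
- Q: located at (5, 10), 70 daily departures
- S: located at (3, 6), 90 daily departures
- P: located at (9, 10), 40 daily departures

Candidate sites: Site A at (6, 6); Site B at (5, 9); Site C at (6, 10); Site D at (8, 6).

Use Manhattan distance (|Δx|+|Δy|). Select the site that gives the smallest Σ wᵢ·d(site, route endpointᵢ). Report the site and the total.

Site B, total 776 blocks

Total weighted distance at each candidate:
  Site A (6, 6): total = 940
  Site B (5, 9): total = 776
  Site C (6, 10): total = 892
  Site D (8, 6): total = 1196
Minimum is at Site B with total 776 blocks.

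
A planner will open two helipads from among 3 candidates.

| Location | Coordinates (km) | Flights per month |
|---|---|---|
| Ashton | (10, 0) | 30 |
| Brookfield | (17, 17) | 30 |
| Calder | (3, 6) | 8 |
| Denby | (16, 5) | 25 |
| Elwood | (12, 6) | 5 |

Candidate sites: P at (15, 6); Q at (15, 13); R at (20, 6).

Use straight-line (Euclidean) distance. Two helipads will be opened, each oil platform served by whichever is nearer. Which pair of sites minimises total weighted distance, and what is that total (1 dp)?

Evaluate every pair (each demand assigned to the nearer of the two):
  {P, Q}: total = 514.8
  {P, R}: total = 716.1
  {Q, R}: total = 736.3
Best pair: {P, Q} with total 514.8.

{P, Q}, total 514.8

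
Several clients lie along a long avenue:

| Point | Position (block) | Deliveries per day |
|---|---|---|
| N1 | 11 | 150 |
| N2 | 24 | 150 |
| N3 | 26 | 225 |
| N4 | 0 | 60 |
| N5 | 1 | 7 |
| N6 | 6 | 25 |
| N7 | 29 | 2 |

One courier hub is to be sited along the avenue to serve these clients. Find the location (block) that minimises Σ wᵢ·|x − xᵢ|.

For a sum of weighted absolute distances on a line, the optimum is the weighted median (not the mean). Total weight W = 619; half-weight = 309.5.
Sort by position and accumulate weight:
  block 0 (N4, w=60) → cum 60
  block 1 (N5, w=7) → cum 67
  block 6 (N6, w=25) → cum 92
  block 11 (N1, w=150) → cum 242
  block 24 (N2, w=150) → cum 392  ≥ 309.5 → median here
  block 26 (N3, w=225) → cum 617
  block 29 (N7, w=2) → cum 619
Optimal location: block 24.

x = 24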